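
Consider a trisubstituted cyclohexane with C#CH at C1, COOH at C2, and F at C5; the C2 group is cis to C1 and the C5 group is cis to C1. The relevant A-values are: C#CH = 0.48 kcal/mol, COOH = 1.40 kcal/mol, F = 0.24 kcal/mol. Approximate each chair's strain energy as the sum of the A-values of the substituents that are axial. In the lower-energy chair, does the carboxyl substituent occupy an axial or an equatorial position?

Chair I (ethynyl axial, carboxyl equatorial, fluoro axial): E = 0.72 kcal/mol.
Chair II (ethynyl equatorial, carboxyl axial, fluoro equatorial): E = 1.40 kcal/mol.
Chair I is the more stable (lower-energy) conformer, and in that chair the carboxyl group is equatorial.

equatorial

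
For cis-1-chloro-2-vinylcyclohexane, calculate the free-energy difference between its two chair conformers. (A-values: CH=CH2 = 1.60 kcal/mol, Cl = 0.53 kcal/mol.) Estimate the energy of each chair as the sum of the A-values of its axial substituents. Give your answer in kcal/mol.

1.07 kcal/mol

C1 and C2 have opposite parity, so for the cis isomer the two substituents are one axial and one equatorial in each chair.
Chair I (vinyl axial, chloro equatorial): E = 1.60 kcal/mol.
Chair II (vinyl equatorial, chloro axial): E = 0.53 kcal/mol.
ΔE = 1.60 − 0.53 = 1.07 kcal/mol; chair II is more stable.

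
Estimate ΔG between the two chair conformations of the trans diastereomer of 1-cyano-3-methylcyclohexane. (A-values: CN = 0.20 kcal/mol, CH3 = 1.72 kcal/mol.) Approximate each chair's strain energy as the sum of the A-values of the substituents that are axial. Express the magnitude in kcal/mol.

1.52 kcal/mol

C1 and C3 have the same parity, so for the trans isomer the two substituents are one axial and one equatorial in each chair.
Chair I (cyano axial, methyl equatorial): E = 0.20 kcal/mol.
Chair II (cyano equatorial, methyl axial): E = 1.72 kcal/mol.
ΔE = 1.72 − 0.20 = 1.52 kcal/mol; chair I is more stable.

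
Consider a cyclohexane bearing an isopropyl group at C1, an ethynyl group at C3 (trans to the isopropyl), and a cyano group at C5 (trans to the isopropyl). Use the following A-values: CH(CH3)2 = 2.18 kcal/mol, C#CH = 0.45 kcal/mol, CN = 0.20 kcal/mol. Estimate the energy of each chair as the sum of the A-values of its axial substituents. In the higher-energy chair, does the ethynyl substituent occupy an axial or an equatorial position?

Chair I (isopropyl axial, ethynyl equatorial, cyano equatorial): E = 2.18 kcal/mol.
Chair II (isopropyl equatorial, ethynyl axial, cyano axial): E = 0.65 kcal/mol.
Chair I is the less stable (higher-energy) conformer, and in that chair the ethynyl group is equatorial.

equatorial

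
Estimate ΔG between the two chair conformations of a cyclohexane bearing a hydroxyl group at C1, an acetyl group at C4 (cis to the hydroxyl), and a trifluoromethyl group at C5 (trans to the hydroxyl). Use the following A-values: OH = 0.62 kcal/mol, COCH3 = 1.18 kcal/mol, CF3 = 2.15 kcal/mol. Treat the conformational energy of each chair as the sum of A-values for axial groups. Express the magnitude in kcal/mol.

2.71 kcal/mol

Chair I (hydroxyl axial, acetyl equatorial, trifluoromethyl equatorial): E = 0.62 kcal/mol.
Chair II (hydroxyl equatorial, acetyl axial, trifluoromethyl axial): E = 3.33 kcal/mol.
ΔE = 3.33 − 0.62 = 2.71 kcal/mol; chair I is more stable.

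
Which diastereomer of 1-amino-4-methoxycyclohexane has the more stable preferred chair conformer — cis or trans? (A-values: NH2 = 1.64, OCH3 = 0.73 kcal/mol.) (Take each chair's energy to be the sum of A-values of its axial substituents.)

trans

At 1,4 positions (parity opposite): cis → (a,e or e,a); trans → (e,e or a,a).
Best chair for cis: E = 0.73 kcal/mol; best chair for trans: E = 0.00 kcal/mol.
The trans isomer is lower by 0.73 kcal/mol.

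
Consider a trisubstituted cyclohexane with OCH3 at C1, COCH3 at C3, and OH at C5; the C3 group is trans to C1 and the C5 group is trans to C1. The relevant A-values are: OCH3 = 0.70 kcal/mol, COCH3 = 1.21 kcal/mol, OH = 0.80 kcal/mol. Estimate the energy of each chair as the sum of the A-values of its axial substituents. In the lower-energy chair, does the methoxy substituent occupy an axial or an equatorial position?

Chair I (methoxy axial, acetyl equatorial, hydroxyl equatorial): E = 0.70 kcal/mol.
Chair II (methoxy equatorial, acetyl axial, hydroxyl axial): E = 2.01 kcal/mol.
Chair I is the more stable (lower-energy) conformer, and in that chair the methoxy group is axial.

axial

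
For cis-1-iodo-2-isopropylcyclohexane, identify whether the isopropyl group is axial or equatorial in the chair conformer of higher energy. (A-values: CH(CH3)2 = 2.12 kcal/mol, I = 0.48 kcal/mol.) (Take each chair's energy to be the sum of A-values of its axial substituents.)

axial

C1 and C2 have opposite parity, so for the cis isomer the two substituents are one axial and one equatorial in each chair.
Chair I (isopropyl axial, iodo equatorial): E = 2.12 kcal/mol.
Chair II (isopropyl equatorial, iodo axial): E = 0.48 kcal/mol.
Chair I is the less stable (higher-energy) conformer, and in that chair the isopropyl group is axial.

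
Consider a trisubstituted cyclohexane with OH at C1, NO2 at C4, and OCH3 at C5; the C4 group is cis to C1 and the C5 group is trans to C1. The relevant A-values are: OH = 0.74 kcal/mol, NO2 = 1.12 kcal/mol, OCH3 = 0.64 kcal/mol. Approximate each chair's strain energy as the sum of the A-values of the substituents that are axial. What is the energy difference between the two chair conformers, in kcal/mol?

1.02 kcal/mol

Chair I (hydroxyl axial, nitro equatorial, methoxy equatorial): E = 0.74 kcal/mol.
Chair II (hydroxyl equatorial, nitro axial, methoxy axial): E = 1.76 kcal/mol.
ΔE = 1.76 − 0.74 = 1.02 kcal/mol; chair I is more stable.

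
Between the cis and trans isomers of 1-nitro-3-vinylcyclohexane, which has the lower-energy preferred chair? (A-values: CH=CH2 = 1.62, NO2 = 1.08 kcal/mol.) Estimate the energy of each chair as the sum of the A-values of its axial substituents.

At 1,3 positions (parity same): cis → (e,e or a,a); trans → (a,e or e,a).
Best chair for cis: E = 0.00 kcal/mol; best chair for trans: E = 1.08 kcal/mol.
The cis isomer is lower by 1.08 kcal/mol.

cis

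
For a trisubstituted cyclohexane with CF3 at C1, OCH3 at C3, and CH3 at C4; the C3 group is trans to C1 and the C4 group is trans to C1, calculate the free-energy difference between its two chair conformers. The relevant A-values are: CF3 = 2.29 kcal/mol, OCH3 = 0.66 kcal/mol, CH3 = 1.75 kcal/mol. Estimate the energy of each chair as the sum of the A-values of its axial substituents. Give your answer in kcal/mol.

Chair I (trifluoromethyl axial, methoxy equatorial, methyl axial): E = 4.04 kcal/mol.
Chair II (trifluoromethyl equatorial, methoxy axial, methyl equatorial): E = 0.66 kcal/mol.
ΔE = 4.04 − 0.66 = 3.38 kcal/mol; chair II is more stable.

3.38 kcal/mol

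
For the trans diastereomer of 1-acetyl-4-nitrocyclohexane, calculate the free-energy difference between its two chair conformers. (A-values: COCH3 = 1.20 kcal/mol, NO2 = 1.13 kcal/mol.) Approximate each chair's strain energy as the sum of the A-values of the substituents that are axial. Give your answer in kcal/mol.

2.33 kcal/mol

C1 and C4 have opposite parity, so for the trans isomer the two substituents are e,e in one chair and a,a in the other.
Chair I (acetyl axial, nitro axial): E = 2.33 kcal/mol.
Chair II (acetyl equatorial, nitro equatorial): E = 0.00 kcal/mol.
ΔE = 2.33 − 0.00 = 2.33 kcal/mol; chair II is more stable.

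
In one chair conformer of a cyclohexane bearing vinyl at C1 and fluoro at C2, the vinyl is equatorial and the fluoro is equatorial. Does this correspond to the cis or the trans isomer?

trans

C1 and C2 have opposite parity, so their axial bonds point in opposite directions.
With opposite-parity carbons, two substituents on the same face are one axial and one equatorial; opposite faces give both axial or both equatorial.
Here the groups are equatorial/equatorial → opposite face → trans.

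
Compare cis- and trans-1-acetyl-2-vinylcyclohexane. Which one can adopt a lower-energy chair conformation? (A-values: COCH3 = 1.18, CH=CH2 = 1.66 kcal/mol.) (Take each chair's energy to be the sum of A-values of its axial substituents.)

trans

At 1,2 positions (parity opposite): cis → (a,e or e,a); trans → (e,e or a,a).
Best chair for cis: E = 1.18 kcal/mol; best chair for trans: E = 0.00 kcal/mol.
The trans isomer is lower by 1.18 kcal/mol.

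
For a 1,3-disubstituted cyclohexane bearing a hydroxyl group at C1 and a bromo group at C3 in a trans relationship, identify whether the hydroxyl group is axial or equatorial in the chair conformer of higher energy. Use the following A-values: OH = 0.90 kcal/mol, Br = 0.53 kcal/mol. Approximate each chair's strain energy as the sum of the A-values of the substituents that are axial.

C1 and C3 have the same parity, so for the trans isomer the two substituents are one axial and one equatorial in each chair.
Chair I (hydroxyl axial, bromo equatorial): E = 0.90 kcal/mol.
Chair II (hydroxyl equatorial, bromo axial): E = 0.53 kcal/mol.
Chair I is the less stable (higher-energy) conformer, and in that chair the hydroxyl group is axial.

axial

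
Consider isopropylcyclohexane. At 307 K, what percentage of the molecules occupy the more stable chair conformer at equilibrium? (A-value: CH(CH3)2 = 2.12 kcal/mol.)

97.0%

One chair has the isopropyl group axial (E = 2.12 kcal/mol) and the other has it equatorial (E = 0).
ΔG = 2.12 kcal/mol between the two chairs.
K = exp(ΔG/RT) with R = 1.987×10⁻³ kcal mol⁻¹ K⁻¹ and T = 307 K gives K ≈ 32.3.
Fraction in the lower-energy chair = K/(K+1) = 97.0%.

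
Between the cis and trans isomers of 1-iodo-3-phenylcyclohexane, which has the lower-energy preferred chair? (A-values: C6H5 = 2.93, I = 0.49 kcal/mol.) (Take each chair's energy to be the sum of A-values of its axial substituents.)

At 1,3 positions (parity same): cis → (e,e or a,a); trans → (a,e or e,a).
Best chair for cis: E = 0.00 kcal/mol; best chair for trans: E = 0.49 kcal/mol.
The cis isomer is lower by 0.49 kcal/mol.

cis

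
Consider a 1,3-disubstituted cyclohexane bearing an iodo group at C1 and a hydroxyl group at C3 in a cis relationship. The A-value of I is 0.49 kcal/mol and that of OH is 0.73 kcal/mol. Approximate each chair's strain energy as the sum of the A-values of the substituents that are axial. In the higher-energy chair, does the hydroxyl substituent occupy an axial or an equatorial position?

C1 and C3 have the same parity, so for the cis isomer the two substituents are e,e in one chair and a,a in the other.
Chair I (iodo axial, hydroxyl axial): E = 1.22 kcal/mol.
Chair II (iodo equatorial, hydroxyl equatorial): E = 0.00 kcal/mol.
Chair I is the less stable (higher-energy) conformer, and in that chair the hydroxyl group is axial.

axial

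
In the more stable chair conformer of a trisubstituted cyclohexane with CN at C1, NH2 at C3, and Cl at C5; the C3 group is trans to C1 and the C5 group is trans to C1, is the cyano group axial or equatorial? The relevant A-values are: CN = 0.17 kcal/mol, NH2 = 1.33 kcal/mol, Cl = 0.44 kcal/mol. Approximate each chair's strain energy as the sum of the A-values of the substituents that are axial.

axial

Chair I (cyano axial, amino equatorial, chloro equatorial): E = 0.17 kcal/mol.
Chair II (cyano equatorial, amino axial, chloro axial): E = 1.77 kcal/mol.
Chair I is the more stable (lower-energy) conformer, and in that chair the cyano group is axial.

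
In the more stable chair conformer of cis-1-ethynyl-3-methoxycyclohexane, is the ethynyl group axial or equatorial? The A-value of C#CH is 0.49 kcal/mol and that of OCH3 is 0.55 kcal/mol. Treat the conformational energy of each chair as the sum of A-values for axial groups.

C1 and C3 have the same parity, so for the cis isomer the two substituents are e,e in one chair and a,a in the other.
Chair I (ethynyl axial, methoxy axial): E = 1.04 kcal/mol.
Chair II (ethynyl equatorial, methoxy equatorial): E = 0.00 kcal/mol.
Chair II is the more stable (lower-energy) conformer, and in that chair the ethynyl group is equatorial.

equatorial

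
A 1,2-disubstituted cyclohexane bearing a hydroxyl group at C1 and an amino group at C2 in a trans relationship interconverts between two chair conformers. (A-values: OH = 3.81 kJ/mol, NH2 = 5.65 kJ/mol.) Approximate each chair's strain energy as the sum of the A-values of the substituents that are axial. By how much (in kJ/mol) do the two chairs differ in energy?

9.46 kJ/mol

C1 and C2 have opposite parity, so for the trans isomer the two substituents are e,e in one chair and a,a in the other.
Chair I (hydroxyl axial, amino axial): E = 9.46 kJ/mol.
Chair II (hydroxyl equatorial, amino equatorial): E = 0.00 kJ/mol.
ΔE = 9.46 − 0.00 = 9.46 kJ/mol; chair II is more stable.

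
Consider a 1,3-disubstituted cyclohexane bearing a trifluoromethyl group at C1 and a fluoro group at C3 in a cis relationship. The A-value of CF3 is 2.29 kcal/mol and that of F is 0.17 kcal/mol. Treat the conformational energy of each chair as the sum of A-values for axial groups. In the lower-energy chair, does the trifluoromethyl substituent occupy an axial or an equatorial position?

equatorial

C1 and C3 have the same parity, so for the cis isomer the two substituents are e,e in one chair and a,a in the other.
Chair I (trifluoromethyl axial, fluoro axial): E = 2.46 kcal/mol.
Chair II (trifluoromethyl equatorial, fluoro equatorial): E = 0.00 kcal/mol.
Chair II is the more stable (lower-energy) conformer, and in that chair the trifluoromethyl group is equatorial.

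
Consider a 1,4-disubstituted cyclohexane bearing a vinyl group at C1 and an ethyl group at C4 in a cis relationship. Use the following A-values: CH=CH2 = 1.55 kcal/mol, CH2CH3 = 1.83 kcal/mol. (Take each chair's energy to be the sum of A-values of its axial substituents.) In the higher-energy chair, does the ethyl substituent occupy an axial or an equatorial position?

C1 and C4 have opposite parity, so for the cis isomer the two substituents are one axial and one equatorial in each chair.
Chair I (vinyl axial, ethyl equatorial): E = 1.55 kcal/mol.
Chair II (vinyl equatorial, ethyl axial): E = 1.83 kcal/mol.
Chair II is the less stable (higher-energy) conformer, and in that chair the ethyl group is axial.

axial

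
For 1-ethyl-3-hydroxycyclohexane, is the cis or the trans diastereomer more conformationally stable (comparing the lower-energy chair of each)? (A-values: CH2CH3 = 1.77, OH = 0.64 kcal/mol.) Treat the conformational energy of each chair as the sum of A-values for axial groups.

cis

At 1,3 positions (parity same): cis → (e,e or a,a); trans → (a,e or e,a).
Best chair for cis: E = 0.00 kcal/mol; best chair for trans: E = 0.64 kcal/mol.
The cis isomer is lower by 0.64 kcal/mol.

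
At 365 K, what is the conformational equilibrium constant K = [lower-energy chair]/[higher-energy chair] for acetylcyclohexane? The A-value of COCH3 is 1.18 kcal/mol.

One chair has the acetyl group axial (E = 1.18 kcal/mol) and the other has it equatorial (E = 0).
ΔG = 1.18 kcal/mol between the two chairs.
K = exp(ΔG/RT) with R = 1.987×10⁻³ kcal mol⁻¹ K⁻¹ and T = 365 K gives K ≈ 5.09.

K ≈ 5.09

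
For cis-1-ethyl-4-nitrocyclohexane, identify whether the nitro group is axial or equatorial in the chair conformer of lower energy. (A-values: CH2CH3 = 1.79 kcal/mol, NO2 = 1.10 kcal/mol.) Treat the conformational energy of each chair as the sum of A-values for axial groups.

axial

C1 and C4 have opposite parity, so for the cis isomer the two substituents are one axial and one equatorial in each chair.
Chair I (ethyl axial, nitro equatorial): E = 1.79 kcal/mol.
Chair II (ethyl equatorial, nitro axial): E = 1.10 kcal/mol.
Chair II is the more stable (lower-energy) conformer, and in that chair the nitro group is axial.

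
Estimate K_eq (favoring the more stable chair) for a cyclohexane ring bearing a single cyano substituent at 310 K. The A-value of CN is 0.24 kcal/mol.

One chair has the cyano group axial (E = 0.24 kcal/mol) and the other has it equatorial (E = 0).
ΔG = 0.24 kcal/mol between the two chairs.
K = exp(ΔG/RT) with R = 1.987×10⁻³ kcal mol⁻¹ K⁻¹ and T = 310 K gives K ≈ 1.48.

K ≈ 1.48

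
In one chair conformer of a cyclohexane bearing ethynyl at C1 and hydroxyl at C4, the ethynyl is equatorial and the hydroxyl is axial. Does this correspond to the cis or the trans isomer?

cis

C1 and C4 have opposite parity, so their axial bonds point in opposite directions.
With opposite-parity carbons, two substituents on the same face are one axial and one equatorial; opposite faces give both axial or both equatorial.
Here the groups are equatorial/axial → same face → cis.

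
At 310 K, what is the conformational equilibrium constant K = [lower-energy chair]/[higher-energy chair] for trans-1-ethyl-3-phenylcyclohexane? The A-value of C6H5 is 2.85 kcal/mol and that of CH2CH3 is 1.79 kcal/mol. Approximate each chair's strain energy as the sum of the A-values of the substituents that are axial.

C1 and C3 have the same parity, so for the trans isomer the two substituents are one axial and one equatorial in each chair.
Chair I (phenyl axial, ethyl equatorial): E = 2.85 kcal/mol; chair II (phenyl equatorial, ethyl axial): E = 1.79 kcal/mol.
ΔG = 1.06 kcal/mol between the two chairs.
K = exp(ΔG/RT) with R = 1.987×10⁻³ kcal mol⁻¹ K⁻¹ and T = 310 K gives K ≈ 5.59.

K ≈ 5.59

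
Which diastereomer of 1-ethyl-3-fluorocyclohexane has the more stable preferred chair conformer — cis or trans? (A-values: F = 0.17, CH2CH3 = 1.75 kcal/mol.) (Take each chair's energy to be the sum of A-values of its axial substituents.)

cis

At 1,3 positions (parity same): cis → (e,e or a,a); trans → (a,e or e,a).
Best chair for cis: E = 0.00 kcal/mol; best chair for trans: E = 0.17 kcal/mol.
The cis isomer is lower by 0.17 kcal/mol.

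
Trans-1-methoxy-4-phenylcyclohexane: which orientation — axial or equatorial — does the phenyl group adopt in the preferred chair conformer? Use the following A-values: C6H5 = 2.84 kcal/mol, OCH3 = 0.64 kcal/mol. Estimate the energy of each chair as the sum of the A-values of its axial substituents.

equatorial

C1 and C4 have opposite parity, so for the trans isomer the two substituents are e,e in one chair and a,a in the other.
Chair I (phenyl axial, methoxy axial): E = 3.48 kcal/mol.
Chair II (phenyl equatorial, methoxy equatorial): E = 0.00 kcal/mol.
Chair II is the more stable (lower-energy) conformer, and in that chair the phenyl group is equatorial.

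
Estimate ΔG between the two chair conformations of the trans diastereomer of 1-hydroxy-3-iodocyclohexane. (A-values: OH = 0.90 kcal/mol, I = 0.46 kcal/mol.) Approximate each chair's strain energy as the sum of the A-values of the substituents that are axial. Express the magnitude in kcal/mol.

0.44 kcal/mol

C1 and C3 have the same parity, so for the trans isomer the two substituents are one axial and one equatorial in each chair.
Chair I (hydroxyl axial, iodo equatorial): E = 0.90 kcal/mol.
Chair II (hydroxyl equatorial, iodo axial): E = 0.46 kcal/mol.
ΔE = 0.90 − 0.46 = 0.44 kcal/mol; chair II is more stable.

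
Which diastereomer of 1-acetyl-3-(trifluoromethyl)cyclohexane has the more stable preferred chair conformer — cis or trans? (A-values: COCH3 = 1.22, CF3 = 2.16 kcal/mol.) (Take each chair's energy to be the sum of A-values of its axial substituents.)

At 1,3 positions (parity same): cis → (e,e or a,a); trans → (a,e or e,a).
Best chair for cis: E = 0.00 kcal/mol; best chair for trans: E = 1.22 kcal/mol.
The cis isomer is lower by 1.22 kcal/mol.

cis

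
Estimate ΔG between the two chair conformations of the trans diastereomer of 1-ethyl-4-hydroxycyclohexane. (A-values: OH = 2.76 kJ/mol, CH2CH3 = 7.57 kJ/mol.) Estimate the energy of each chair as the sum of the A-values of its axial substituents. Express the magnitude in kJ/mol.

C1 and C4 have opposite parity, so for the trans isomer the two substituents are e,e in one chair and a,a in the other.
Chair I (hydroxyl axial, ethyl axial): E = 10.33 kJ/mol.
Chair II (hydroxyl equatorial, ethyl equatorial): E = 0.00 kJ/mol.
ΔE = 10.33 − 0.00 = 10.33 kJ/mol; chair II is more stable.

10.33 kJ/mol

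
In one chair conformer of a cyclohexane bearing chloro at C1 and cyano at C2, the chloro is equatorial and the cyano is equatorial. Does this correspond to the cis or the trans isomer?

C1 and C2 have opposite parity, so their axial bonds point in opposite directions.
With opposite-parity carbons, two substituents on the same face are one axial and one equatorial; opposite faces give both axial or both equatorial.
Here the groups are equatorial/equatorial → opposite face → trans.

trans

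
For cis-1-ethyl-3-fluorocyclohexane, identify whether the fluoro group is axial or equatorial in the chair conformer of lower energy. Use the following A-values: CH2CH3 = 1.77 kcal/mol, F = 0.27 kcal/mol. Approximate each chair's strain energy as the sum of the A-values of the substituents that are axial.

C1 and C3 have the same parity, so for the cis isomer the two substituents are e,e in one chair and a,a in the other.
Chair I (ethyl axial, fluoro axial): E = 2.04 kcal/mol.
Chair II (ethyl equatorial, fluoro equatorial): E = 0.00 kcal/mol.
Chair II is the more stable (lower-energy) conformer, and in that chair the fluoro group is equatorial.

equatorial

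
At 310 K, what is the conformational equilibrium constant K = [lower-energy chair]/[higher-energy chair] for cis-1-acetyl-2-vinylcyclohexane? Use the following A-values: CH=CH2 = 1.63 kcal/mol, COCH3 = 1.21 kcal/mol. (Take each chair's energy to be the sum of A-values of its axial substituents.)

C1 and C2 have opposite parity, so for the cis isomer the two substituents are one axial and one equatorial in each chair.
Chair I (vinyl axial, acetyl equatorial): E = 1.63 kcal/mol; chair II (vinyl equatorial, acetyl axial): E = 1.21 kcal/mol.
ΔG = 0.42 kcal/mol between the two chairs.
K = exp(ΔG/RT) with R = 1.987×10⁻³ kcal mol⁻¹ K⁻¹ and T = 310 K gives K ≈ 1.98.

K ≈ 1.98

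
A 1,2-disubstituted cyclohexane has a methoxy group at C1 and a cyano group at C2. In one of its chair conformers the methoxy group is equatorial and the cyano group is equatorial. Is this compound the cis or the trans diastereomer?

trans

C1 and C2 have opposite parity, so their axial bonds point in opposite directions.
With opposite-parity carbons, two substituents on the same face are one axial and one equatorial; opposite faces give both axial or both equatorial.
Here the groups are equatorial/equatorial → opposite face → trans.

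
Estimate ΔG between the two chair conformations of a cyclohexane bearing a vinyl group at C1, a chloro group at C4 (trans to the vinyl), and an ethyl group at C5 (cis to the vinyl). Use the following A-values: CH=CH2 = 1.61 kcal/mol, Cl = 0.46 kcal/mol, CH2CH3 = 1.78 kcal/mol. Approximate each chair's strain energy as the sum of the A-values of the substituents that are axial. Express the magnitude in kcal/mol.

Chair I (vinyl axial, chloro axial, ethyl axial): E = 3.85 kcal/mol.
Chair II (vinyl equatorial, chloro equatorial, ethyl equatorial): E = 0.00 kcal/mol.
ΔE = 3.85 − 0.00 = 3.85 kcal/mol; chair II is more stable.

3.85 kcal/mol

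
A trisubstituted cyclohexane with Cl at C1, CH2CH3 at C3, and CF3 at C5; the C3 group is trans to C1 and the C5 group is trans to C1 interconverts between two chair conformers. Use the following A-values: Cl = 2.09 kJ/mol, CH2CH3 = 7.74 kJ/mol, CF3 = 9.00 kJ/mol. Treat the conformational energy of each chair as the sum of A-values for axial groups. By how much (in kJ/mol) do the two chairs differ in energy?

14.65 kJ/mol

Chair I (chloro axial, ethyl equatorial, trifluoromethyl equatorial): E = 2.09 kJ/mol.
Chair II (chloro equatorial, ethyl axial, trifluoromethyl axial): E = 16.74 kJ/mol.
ΔE = 16.74 − 2.09 = 14.65 kJ/mol; chair I is more stable.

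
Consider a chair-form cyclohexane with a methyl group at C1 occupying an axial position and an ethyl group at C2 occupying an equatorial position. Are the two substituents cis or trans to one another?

C1 and C2 have opposite parity, so their axial bonds point in opposite directions.
With opposite-parity carbons, two substituents on the same face are one axial and one equatorial; opposite faces give both axial or both equatorial.
Here the groups are axial/equatorial → same face → cis.

cis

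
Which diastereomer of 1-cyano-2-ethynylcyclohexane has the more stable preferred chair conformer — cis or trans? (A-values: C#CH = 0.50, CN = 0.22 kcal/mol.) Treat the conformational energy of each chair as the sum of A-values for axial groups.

At 1,2 positions (parity opposite): cis → (a,e or e,a); trans → (e,e or a,a).
Best chair for cis: E = 0.22 kcal/mol; best chair for trans: E = 0.00 kcal/mol.
The trans isomer is lower by 0.22 kcal/mol.

trans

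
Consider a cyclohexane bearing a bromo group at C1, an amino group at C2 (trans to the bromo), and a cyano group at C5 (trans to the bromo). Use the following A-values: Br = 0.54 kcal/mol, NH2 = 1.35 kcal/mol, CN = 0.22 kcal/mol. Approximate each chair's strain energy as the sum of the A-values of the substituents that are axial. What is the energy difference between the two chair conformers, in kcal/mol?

1.67 kcal/mol

Chair I (bromo axial, amino axial, cyano equatorial): E = 1.89 kcal/mol.
Chair II (bromo equatorial, amino equatorial, cyano axial): E = 0.22 kcal/mol.
ΔE = 1.89 − 0.22 = 1.67 kcal/mol; chair II is more stable.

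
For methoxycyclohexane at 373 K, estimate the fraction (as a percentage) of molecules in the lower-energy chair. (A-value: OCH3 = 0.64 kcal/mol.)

One chair has the methoxy group axial (E = 0.64 kcal/mol) and the other has it equatorial (E = 0).
ΔG = 0.64 kcal/mol between the two chairs.
K = exp(ΔG/RT) with R = 1.987×10⁻³ kcal mol⁻¹ K⁻¹ and T = 373 K gives K ≈ 2.37.
Fraction in the lower-energy chair = K/(K+1) = 70.3%.

70.3%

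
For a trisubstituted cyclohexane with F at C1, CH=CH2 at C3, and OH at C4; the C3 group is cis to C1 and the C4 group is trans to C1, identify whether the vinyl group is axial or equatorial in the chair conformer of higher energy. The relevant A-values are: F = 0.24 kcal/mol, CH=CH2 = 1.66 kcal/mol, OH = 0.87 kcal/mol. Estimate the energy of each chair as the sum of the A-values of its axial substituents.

axial

Chair I (fluoro axial, vinyl axial, hydroxyl axial): E = 2.77 kcal/mol.
Chair II (fluoro equatorial, vinyl equatorial, hydroxyl equatorial): E = 0.00 kcal/mol.
Chair I is the less stable (higher-energy) conformer, and in that chair the vinyl group is axial.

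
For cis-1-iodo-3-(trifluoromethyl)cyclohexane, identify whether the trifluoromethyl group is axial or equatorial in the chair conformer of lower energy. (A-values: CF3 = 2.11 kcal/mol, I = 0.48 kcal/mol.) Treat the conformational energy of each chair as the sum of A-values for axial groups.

C1 and C3 have the same parity, so for the cis isomer the two substituents are e,e in one chair and a,a in the other.
Chair I (trifluoromethyl axial, iodo axial): E = 2.59 kcal/mol.
Chair II (trifluoromethyl equatorial, iodo equatorial): E = 0.00 kcal/mol.
Chair II is the more stable (lower-energy) conformer, and in that chair the trifluoromethyl group is equatorial.

equatorial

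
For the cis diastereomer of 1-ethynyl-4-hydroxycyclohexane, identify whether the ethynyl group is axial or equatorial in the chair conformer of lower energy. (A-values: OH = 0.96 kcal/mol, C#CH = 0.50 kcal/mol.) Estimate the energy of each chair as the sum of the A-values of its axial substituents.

C1 and C4 have opposite parity, so for the cis isomer the two substituents are one axial and one equatorial in each chair.
Chair I (hydroxyl axial, ethynyl equatorial): E = 0.96 kcal/mol.
Chair II (hydroxyl equatorial, ethynyl axial): E = 0.50 kcal/mol.
Chair II is the more stable (lower-energy) conformer, and in that chair the ethynyl group is axial.

axial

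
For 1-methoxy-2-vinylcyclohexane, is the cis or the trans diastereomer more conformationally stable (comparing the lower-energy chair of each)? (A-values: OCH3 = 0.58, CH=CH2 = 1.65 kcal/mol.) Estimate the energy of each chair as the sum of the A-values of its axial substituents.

trans

At 1,2 positions (parity opposite): cis → (a,e or e,a); trans → (e,e or a,a).
Best chair for cis: E = 0.58 kcal/mol; best chair for trans: E = 0.00 kcal/mol.
The trans isomer is lower by 0.58 kcal/mol.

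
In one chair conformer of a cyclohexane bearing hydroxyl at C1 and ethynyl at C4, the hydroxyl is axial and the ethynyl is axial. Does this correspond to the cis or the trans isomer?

trans

C1 and C4 have opposite parity, so their axial bonds point in opposite directions.
With opposite-parity carbons, two substituents on the same face are one axial and one equatorial; opposite faces give both axial or both equatorial.
Here the groups are axial/axial → opposite face → trans.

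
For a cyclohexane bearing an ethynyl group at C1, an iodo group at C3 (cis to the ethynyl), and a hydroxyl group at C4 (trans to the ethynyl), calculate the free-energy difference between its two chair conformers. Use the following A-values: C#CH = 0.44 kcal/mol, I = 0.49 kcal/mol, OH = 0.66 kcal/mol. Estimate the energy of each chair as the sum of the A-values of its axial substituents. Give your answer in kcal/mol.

1.59 kcal/mol

Chair I (ethynyl axial, iodo axial, hydroxyl axial): E = 1.59 kcal/mol.
Chair II (ethynyl equatorial, iodo equatorial, hydroxyl equatorial): E = 0.00 kcal/mol.
ΔE = 1.59 − 0.00 = 1.59 kcal/mol; chair II is more stable.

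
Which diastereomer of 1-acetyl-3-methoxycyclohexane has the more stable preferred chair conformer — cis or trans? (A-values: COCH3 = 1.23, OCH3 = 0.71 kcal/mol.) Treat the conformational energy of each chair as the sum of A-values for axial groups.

At 1,3 positions (parity same): cis → (e,e or a,a); trans → (a,e or e,a).
Best chair for cis: E = 0.00 kcal/mol; best chair for trans: E = 0.71 kcal/mol.
The cis isomer is lower by 0.71 kcal/mol.

cis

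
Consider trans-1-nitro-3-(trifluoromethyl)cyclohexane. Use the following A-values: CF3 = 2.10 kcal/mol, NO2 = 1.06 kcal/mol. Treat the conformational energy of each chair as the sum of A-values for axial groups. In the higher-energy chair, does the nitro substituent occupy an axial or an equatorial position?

C1 and C3 have the same parity, so for the trans isomer the two substituents are one axial and one equatorial in each chair.
Chair I (trifluoromethyl axial, nitro equatorial): E = 2.10 kcal/mol.
Chair II (trifluoromethyl equatorial, nitro axial): E = 1.06 kcal/mol.
Chair I is the less stable (higher-energy) conformer, and in that chair the nitro group is equatorial.

equatorial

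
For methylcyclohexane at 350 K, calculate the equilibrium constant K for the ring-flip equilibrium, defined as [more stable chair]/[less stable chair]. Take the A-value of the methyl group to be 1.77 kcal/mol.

One chair has the methyl group axial (E = 1.77 kcal/mol) and the other has it equatorial (E = 0).
ΔG = 1.77 kcal/mol between the two chairs.
K = exp(ΔG/RT) with R = 1.987×10⁻³ kcal mol⁻¹ K⁻¹ and T = 350 K gives K ≈ 12.7.

K ≈ 12.7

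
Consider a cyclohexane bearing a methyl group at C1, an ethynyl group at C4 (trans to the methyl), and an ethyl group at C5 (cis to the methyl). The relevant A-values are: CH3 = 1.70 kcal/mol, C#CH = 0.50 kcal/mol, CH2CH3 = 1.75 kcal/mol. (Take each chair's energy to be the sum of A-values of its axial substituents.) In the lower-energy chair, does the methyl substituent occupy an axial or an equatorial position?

equatorial

Chair I (methyl axial, ethynyl axial, ethyl axial): E = 3.95 kcal/mol.
Chair II (methyl equatorial, ethynyl equatorial, ethyl equatorial): E = 0.00 kcal/mol.
Chair II is the more stable (lower-energy) conformer, and in that chair the methyl group is equatorial.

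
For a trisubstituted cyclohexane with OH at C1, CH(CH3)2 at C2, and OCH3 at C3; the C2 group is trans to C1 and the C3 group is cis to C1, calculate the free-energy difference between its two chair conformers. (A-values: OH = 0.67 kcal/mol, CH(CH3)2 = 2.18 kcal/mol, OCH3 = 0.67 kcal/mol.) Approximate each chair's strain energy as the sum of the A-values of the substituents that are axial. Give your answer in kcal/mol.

3.52 kcal/mol

Chair I (hydroxyl axial, isopropyl axial, methoxy axial): E = 3.52 kcal/mol.
Chair II (hydroxyl equatorial, isopropyl equatorial, methoxy equatorial): E = 0.00 kcal/mol.
ΔE = 3.52 − 0.00 = 3.52 kcal/mol; chair II is more stable.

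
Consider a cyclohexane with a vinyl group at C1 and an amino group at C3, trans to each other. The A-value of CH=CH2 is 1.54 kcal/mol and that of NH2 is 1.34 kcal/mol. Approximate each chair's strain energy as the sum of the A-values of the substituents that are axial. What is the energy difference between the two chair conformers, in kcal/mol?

C1 and C3 have the same parity, so for the trans isomer the two substituents are one axial and one equatorial in each chair.
Chair I (vinyl axial, amino equatorial): E = 1.54 kcal/mol.
Chair II (vinyl equatorial, amino axial): E = 1.34 kcal/mol.
ΔE = 1.54 − 1.34 = 0.20 kcal/mol; chair II is more stable.

0.20 kcal/mol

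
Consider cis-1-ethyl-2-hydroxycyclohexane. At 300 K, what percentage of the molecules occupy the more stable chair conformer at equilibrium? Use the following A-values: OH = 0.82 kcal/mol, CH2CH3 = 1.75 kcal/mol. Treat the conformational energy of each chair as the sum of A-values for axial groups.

82.6%

C1 and C2 have opposite parity, so for the cis isomer the two substituents are one axial and one equatorial in each chair.
Chair I (hydroxyl axial, ethyl equatorial): E = 0.82 kcal/mol; chair II (hydroxyl equatorial, ethyl axial): E = 1.75 kcal/mol.
ΔG = 0.93 kcal/mol between the two chairs.
K = exp(ΔG/RT) with R = 1.987×10⁻³ kcal mol⁻¹ K⁻¹ and T = 300 K gives K ≈ 4.76.
Fraction in the lower-energy chair = K/(K+1) = 82.6%.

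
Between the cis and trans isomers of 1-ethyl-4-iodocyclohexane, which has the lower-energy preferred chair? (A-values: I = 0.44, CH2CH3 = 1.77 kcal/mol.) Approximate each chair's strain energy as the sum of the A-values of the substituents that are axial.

At 1,4 positions (parity opposite): cis → (a,e or e,a); trans → (e,e or a,a).
Best chair for cis: E = 0.44 kcal/mol; best chair for trans: E = 0.00 kcal/mol.
The trans isomer is lower by 0.44 kcal/mol.

trans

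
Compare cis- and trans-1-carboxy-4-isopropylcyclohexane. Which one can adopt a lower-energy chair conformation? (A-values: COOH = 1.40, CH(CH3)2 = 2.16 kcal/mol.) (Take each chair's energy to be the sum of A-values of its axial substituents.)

At 1,4 positions (parity opposite): cis → (a,e or e,a); trans → (e,e or a,a).
Best chair for cis: E = 1.40 kcal/mol; best chair for trans: E = 0.00 kcal/mol.
The trans isomer is lower by 1.40 kcal/mol.

trans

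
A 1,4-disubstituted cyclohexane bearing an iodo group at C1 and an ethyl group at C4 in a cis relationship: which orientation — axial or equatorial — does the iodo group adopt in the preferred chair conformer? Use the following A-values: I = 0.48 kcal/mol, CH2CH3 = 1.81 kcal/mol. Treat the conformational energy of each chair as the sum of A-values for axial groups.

axial

C1 and C4 have opposite parity, so for the cis isomer the two substituents are one axial and one equatorial in each chair.
Chair I (iodo axial, ethyl equatorial): E = 0.48 kcal/mol.
Chair II (iodo equatorial, ethyl axial): E = 1.81 kcal/mol.
Chair I is the more stable (lower-energy) conformer, and in that chair the iodo group is axial.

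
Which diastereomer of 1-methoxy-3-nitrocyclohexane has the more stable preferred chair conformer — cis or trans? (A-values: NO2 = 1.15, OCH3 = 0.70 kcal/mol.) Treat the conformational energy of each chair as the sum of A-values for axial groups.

At 1,3 positions (parity same): cis → (e,e or a,a); trans → (a,e or e,a).
Best chair for cis: E = 0.00 kcal/mol; best chair for trans: E = 0.70 kcal/mol.
The cis isomer is lower by 0.70 kcal/mol.

cis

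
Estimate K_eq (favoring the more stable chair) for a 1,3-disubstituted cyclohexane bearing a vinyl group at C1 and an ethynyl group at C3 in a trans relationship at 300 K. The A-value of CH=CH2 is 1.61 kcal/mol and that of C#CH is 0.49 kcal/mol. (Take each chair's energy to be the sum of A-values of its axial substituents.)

C1 and C3 have the same parity, so for the trans isomer the two substituents are one axial and one equatorial in each chair.
Chair I (vinyl axial, ethynyl equatorial): E = 1.61 kcal/mol; chair II (vinyl equatorial, ethynyl axial): E = 0.49 kcal/mol.
ΔG = 1.12 kcal/mol between the two chairs.
K = exp(ΔG/RT) with R = 1.987×10⁻³ kcal mol⁻¹ K⁻¹ and T = 300 K gives K ≈ 6.55.

K ≈ 6.55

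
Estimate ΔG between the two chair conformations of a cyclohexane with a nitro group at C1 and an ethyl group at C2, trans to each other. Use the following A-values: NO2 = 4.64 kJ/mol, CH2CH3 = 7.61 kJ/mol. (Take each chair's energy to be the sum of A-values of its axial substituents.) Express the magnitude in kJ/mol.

12.25 kJ/mol

C1 and C2 have opposite parity, so for the trans isomer the two substituents are e,e in one chair and a,a in the other.
Chair I (nitro axial, ethyl axial): E = 12.25 kJ/mol.
Chair II (nitro equatorial, ethyl equatorial): E = 0.00 kJ/mol.
ΔE = 12.25 − 0.00 = 12.25 kJ/mol; chair II is more stable.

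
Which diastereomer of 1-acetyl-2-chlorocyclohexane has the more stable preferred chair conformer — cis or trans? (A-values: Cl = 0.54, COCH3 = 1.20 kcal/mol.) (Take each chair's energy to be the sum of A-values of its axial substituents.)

trans

At 1,2 positions (parity opposite): cis → (a,e or e,a); trans → (e,e or a,a).
Best chair for cis: E = 0.54 kcal/mol; best chair for trans: E = 0.00 kcal/mol.
The trans isomer is lower by 0.54 kcal/mol.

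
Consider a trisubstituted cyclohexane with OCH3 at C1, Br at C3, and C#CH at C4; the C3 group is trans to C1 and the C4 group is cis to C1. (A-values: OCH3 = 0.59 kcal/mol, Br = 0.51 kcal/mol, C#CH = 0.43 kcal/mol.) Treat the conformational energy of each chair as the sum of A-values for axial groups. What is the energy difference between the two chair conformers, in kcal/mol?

Chair I (methoxy axial, bromo equatorial, ethynyl equatorial): E = 0.59 kcal/mol.
Chair II (methoxy equatorial, bromo axial, ethynyl axial): E = 0.94 kcal/mol.
ΔE = 0.94 − 0.59 = 0.35 kcal/mol; chair I is more stable.

0.35 kcal/mol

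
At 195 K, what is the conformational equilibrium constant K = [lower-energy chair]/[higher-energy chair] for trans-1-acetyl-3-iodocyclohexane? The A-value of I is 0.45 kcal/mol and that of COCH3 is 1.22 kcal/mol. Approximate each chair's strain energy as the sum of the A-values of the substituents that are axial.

C1 and C3 have the same parity, so for the trans isomer the two substituents are one axial and one equatorial in each chair.
Chair I (iodo axial, acetyl equatorial): E = 0.45 kcal/mol; chair II (iodo equatorial, acetyl axial): E = 1.22 kcal/mol.
ΔG = 0.77 kcal/mol between the two chairs.
K = exp(ΔG/RT) with R = 1.987×10⁻³ kcal mol⁻¹ K⁻¹ and T = 195 K gives K ≈ 7.3.

K ≈ 7.30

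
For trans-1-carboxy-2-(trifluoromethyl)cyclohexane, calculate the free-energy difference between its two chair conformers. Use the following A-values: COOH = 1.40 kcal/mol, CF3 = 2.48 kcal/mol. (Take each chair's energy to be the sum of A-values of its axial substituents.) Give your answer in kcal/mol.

C1 and C2 have opposite parity, so for the trans isomer the two substituents are e,e in one chair and a,a in the other.
Chair I (carboxyl axial, trifluoromethyl axial): E = 3.88 kcal/mol.
Chair II (carboxyl equatorial, trifluoromethyl equatorial): E = 0.00 kcal/mol.
ΔE = 3.88 − 0.00 = 3.88 kcal/mol; chair II is more stable.

3.88 kcal/mol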